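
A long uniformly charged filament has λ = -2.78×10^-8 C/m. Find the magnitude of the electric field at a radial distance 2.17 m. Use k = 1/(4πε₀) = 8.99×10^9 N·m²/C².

|E| ≈ 230 N/C

Coaxial Gaussian cylinder, radius r = 2.17 m, length L.
Q_enc = λL, so λ_enc = -2.78e-8 C/m.
By Gauss's law (flux through the curved wall only), E·2πrL = λ_enc L/ε₀.
E = 2k|λ_enc|/r = 2(8.99×10^9)(2.78×10^-8)/(2.17) = 230 N/C.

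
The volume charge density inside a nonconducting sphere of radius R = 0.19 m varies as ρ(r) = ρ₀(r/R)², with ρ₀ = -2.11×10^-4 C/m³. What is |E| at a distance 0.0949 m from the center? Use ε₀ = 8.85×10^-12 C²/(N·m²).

By spherical symmetry E is radial; choose a Gaussian sphere of radius r = 0.0949 m (r < R).
Q_enc = ∫₀^r ρ(r')·4πr'² dr' = (4πρ₀/R²) ∫₀^r r'^4 dr' = 4πρ₀ r^5/(5·R²) = -1.131×10^-7 C.
Since E is radial and uniform over the Gaussian sphere, Φ = E·4πr² = Q_enc/ε₀.
E = |Q_enc|/(4πε₀r²) = (1.131×10^-7)/(4π·8.85×10^-12·(0.0949)²) = 1.13e5 N/C.

|E| ≈ 1.13×10^5 N/C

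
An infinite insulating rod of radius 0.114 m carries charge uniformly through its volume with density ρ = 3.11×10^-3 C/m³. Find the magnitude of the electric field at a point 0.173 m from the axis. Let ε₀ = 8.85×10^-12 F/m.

Coaxial Gaussian cylinder, radius r = 0.173 m, length L (r > 0.114 m, full cross-section enclosed).
λ_enc = ρ·πR² = (3.11e-3)π(0.114)² = 1.27×10^-4 C/m.
Since E is radial and uniform over the curved surface, Φ = E·2πrL = Q_enc/ε₀ = λ_enc L/ε₀.
E = |λ_enc|/(2πε₀r) = (1.27×10^-4)/(2π·8.85×10^-12·0.173) = 1.32×10^7 N/C.

1.32e7 N/C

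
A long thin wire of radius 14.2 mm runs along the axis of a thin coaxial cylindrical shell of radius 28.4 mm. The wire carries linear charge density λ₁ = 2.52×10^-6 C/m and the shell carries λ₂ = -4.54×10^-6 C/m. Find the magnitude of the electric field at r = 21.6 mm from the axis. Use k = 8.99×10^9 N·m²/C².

By cylindrical symmetry E is radial; use a coaxial Gaussian cylinder of radius 21.6 mm and length L (between the conductors, 14.2 mm < r < 28.4 mm).
Only the inner wire is enclosed; the outer shell contributes nothing inside itself. λ_enc = λ₁ = 2.52×10^-6 C/m.
Gauss's law: E·2πrL = λ_enc L/ε₀.
E = 2k|λ_enc|/r = 2(8.99×10^9)(2.52e-6)/(0.0216) = 2.10e6 N/C.

2.10×10^6 V/m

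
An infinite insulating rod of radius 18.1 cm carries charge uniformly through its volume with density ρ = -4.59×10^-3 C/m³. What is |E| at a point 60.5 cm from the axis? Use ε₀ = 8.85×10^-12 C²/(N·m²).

Choose a coaxial cylinder of radius r = 60.5 cm (arbitrary length L) as the Gaussian surface (r > 18.1 cm, full cross-section enclosed).
λ_enc = ρ·πR² = (-4.59e-3)π(0.181)² = -4.724×10^-4 C/m.
Applying ∮E·dA = Q_enc/ε₀ with the end caps contributing no flux:
E = |λ_enc|/(2πε₀r) = (4.724×10^-4)/(2π·8.85×10^-12·0.605) = 1.40e7 N/C.

|E| ≈ 1.40×10^7 N/C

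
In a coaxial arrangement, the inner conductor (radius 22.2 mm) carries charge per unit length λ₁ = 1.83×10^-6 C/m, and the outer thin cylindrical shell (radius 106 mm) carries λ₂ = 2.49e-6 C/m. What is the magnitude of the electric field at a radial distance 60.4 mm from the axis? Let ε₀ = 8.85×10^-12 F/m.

E = 5.45×10^5 N/C

Coaxial Gaussian cylinder, radius r = 60.4 mm, length L (between the conductors, 22.2 mm < r < 106 mm).
The shell at 106 mm lies outside the Gaussian surface, so λ_enc = λ₁ = 1.83×10^-6 C/m.
By Gauss's law (flux through the curved wall only), E·2πrL = λ_enc L/ε₀.
E = |λ_enc|/(2πε₀r) = (1.83×10^-6)/(2π·8.85×10^-12·0.0604) = 5.45×10^5 N/C.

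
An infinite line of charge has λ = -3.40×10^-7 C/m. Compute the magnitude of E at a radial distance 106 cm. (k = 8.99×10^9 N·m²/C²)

By cylindrical symmetry E is radial; use a coaxial Gaussian cylinder of radius 106 cm and length L.
Q_enc = λL, so λ_enc = -3.40e-7 C/m.
Gauss's law: E·2πrL = λ_enc L/ε₀.
E = 2k|λ_enc|/r = 2(8.99×10^9)(3.40×10^-7)/(1.06) = 5.77×10^3 N/C.

|E| ≈ 5.77×10^3 N/C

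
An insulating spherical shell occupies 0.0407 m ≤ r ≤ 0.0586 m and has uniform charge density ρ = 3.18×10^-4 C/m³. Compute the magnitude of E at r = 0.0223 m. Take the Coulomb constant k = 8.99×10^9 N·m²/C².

E = 0 (no enclosed charge)

By spherical symmetry E is radial; choose a Gaussian sphere of radius r = 0.0223 m (r < 0.0407 m, inside the empty cavity).
Q_enc = 0 (all charge lies at larger r); Gauss's law gives E = 0.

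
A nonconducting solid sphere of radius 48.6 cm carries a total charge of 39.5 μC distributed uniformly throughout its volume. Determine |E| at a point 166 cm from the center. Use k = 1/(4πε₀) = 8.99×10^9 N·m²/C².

E = 1.29e5 N/C

Take a concentric spherical Gaussian surface of radius r = 166 cm (r > R, so the entire charge is enclosed).
Q_enc = 39.5 μC = 3.95×10^-5 C.
Applying ∮E·dA = Q_enc/ε₀ with Φ = E(4πr²):
E = k|Q_enc|/r² = (8.99×10^9)(3.95×10^-5)/(1.66)² = 1.29×10^5 N/C.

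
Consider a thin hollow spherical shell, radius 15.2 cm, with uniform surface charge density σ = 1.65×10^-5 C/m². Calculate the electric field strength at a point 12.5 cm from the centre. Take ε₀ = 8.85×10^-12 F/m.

Take a concentric spherical Gaussian surface of radius r = 12.5 cm (inside the shell, r < 15.2 cm).
No charge lies within this surface, so Q_enc = 0 and Gauss's law gives E·4πr² = 0 ⇒ E = 0.

E = 0 (no enclosed charge)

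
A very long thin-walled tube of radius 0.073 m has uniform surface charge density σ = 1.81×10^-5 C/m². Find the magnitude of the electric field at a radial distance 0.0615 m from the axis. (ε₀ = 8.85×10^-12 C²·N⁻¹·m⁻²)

By cylindrical symmetry E is radial; use a coaxial Gaussian cylinder of radius 0.0615 m and length L (r < 0.073 m, inside the shell).
No charge is enclosed, so Gauss's law gives E·2πrL = 0 ⇒ E = 0.

|E| = 0 N/C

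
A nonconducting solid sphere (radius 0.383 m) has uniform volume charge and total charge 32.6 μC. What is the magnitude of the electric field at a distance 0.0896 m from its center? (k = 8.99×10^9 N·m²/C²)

|E| ≈ 4.67×10^5 N/C

Symmetry ⇒ E = E(r) r̂. Gaussian sphere of radius r = 0.0896 m (r < R).
For a uniform sphere the enclosed fraction is (r/R)³, so Q_enc = (32.6 μC)(0.0896/0.383)³ = 4.174×10^-7 C.
Gauss's law: E·4πr² = Q_enc/ε₀.
E = k|Q_enc|/r² = (8.99×10^9)(4.174e-7)/(0.0896)² = 4.67×10^5 N/C.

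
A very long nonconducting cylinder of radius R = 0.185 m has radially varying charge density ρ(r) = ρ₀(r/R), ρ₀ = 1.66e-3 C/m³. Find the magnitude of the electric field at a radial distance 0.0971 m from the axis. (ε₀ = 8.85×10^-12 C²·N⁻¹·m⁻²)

E = 3.19×10^6 N/C

By cylindrical symmetry E is radial; use a coaxial Gaussian cylinder of radius 0.0971 m and length L (r < R).
λ_enc = ∫₀^r ρ(r')·2πr' dr' = (2πρ₀/R)·r^3/3 = 1.72×10^-5 C/m.
By Gauss's law (flux through the curved wall only), E·2πrL = λ_enc L/ε₀.
E = |λ_enc|/(2πε₀r) = (1.72e-5)/(2π·8.85×10^-12·0.0971) = 3.19×10^6 N/C.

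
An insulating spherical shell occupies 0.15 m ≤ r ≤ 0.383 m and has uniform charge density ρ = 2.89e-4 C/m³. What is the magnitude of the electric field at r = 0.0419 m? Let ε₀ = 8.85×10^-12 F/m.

E = 0 (no enclosed charge)

Use a concentric Gaussian sphere at r = 0.0419 m (r < 0.15 m, inside the empty cavity).
No charge is enclosed, so by Gauss's law E·4πr² = 0 ⇒ E = 0.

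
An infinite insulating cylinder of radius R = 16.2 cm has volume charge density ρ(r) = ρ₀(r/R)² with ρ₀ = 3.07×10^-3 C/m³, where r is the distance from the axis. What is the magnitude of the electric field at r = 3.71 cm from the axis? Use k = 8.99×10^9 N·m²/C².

Take a coaxial cylindrical Gaussian surface of radius r = 3.71 cm and length L (r < R).
λ_enc = ∫₀^r ρ(r')·2πr' dr' = (2πρ₀/R²)·r^4/4 = 3.481×10^-7 C/m.
Gauss's law: E·2πrL = λ_enc L/ε₀.
E = 2k|λ_enc|/r = 2(8.99×10^9)(3.481×10^-7)/(0.0371) = 1.69e5 N/C.

E = 1.69×10^5 V/m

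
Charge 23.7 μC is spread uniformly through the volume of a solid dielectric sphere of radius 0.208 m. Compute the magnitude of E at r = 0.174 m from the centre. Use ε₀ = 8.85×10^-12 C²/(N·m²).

E = 4.12e6 N/C

Take a concentric spherical Gaussian surface of radius r = 0.174 m (r < R).
Only the charge within r is enclosed: Q_enc = Q·(r/R)³ = (23.7 μC)·(0.174 m/0.208 m)³ = 1.387e-5 C.
Gauss's law: E·4πr² = Q_enc/ε₀.
E = |Q_enc|/(4πε₀r²) = (1.387e-5)/(4π·8.85×10^-12·(0.174)²) = 4.12e6 N/C.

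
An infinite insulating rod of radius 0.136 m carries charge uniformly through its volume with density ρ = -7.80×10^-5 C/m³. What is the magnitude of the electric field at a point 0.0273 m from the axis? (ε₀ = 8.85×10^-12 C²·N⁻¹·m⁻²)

By cylindrical symmetry E is radial; use a coaxial Gaussian cylinder of radius 0.0273 m and length L (r < R).
Enclosed charge per unit length: λ_enc = ρ·πr² = (-7.80e-5)π(0.0273)² = -1.826×10^-7 C/m.
By Gauss's law (flux through the curved wall only), E·2πrL = λ_enc L/ε₀.
E = |λ_enc|/(2πε₀r) = (1.826×10^-7)/(2π·8.85×10^-12·0.0273) = 1.20e5 N/C.

1.20×10^5 V/m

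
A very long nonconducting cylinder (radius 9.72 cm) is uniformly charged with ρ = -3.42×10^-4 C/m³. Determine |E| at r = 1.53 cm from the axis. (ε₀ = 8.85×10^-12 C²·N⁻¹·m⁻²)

|E| = 2.96×10^5 N/C

Choose a coaxial cylinder of radius r = 1.53 cm (arbitrary length L) as the Gaussian surface (r < R).
Enclosed charge per unit length: λ_enc = ρ·πr² = (-3.42×10^-4)π(0.0153)² = -2.515e-7 C/m.
Gauss's law: E·2πrL = λ_enc L/ε₀.
E = |λ_enc|/(2πε₀r) = (2.515×10^-7)/(2π·8.85×10^-12·0.0153) = 2.96×10^5 N/C.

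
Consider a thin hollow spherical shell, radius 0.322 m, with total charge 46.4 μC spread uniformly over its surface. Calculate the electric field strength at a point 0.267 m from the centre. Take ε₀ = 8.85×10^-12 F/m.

By spherical symmetry E is radial; choose a Gaussian sphere of radius r = 0.267 m (inside the shell, r < 0.322 m).
All the charge is outside the Gaussian surface: Q_enc = 0, hence E = 0 everywhere inside the shell.

E = 0 (no enclosed charge)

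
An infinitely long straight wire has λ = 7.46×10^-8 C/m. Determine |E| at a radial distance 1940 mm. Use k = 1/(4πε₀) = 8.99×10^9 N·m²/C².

E = 691 N/C

Coaxial Gaussian cylinder, radius r = 1940 mm, length L.
Q_enc = λL, so λ_enc = 7.46×10^-8 C/m.
Since E is radial and uniform over the curved surface, Φ = E·2πrL = Q_enc/ε₀ = λ_enc L/ε₀.
E = 2k|λ_enc|/r = 2(8.99×10^9)(7.46e-8)/(1.94) = 691 N/C.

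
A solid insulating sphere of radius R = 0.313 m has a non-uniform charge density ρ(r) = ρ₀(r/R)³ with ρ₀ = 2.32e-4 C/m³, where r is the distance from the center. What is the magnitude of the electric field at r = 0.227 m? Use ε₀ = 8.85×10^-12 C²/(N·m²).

|E| = 3.78×10^5 V/m

Use a concentric Gaussian sphere at r = 0.227 m (r < R).
Integrate the density: Q_enc = 4π ∫₀^r ρ₀(r'/R)^3 r'² dr' = 4πρ₀ r^6/(6·R³) = 2.168×10^-6 C.
Gauss's law: E·4πr² = Q_enc/ε₀.
E = |Q_enc|/(4πε₀r²) = (2.168e-6)/(4π·8.85×10^-12·(0.227)²) = 3.78×10^5 N/C.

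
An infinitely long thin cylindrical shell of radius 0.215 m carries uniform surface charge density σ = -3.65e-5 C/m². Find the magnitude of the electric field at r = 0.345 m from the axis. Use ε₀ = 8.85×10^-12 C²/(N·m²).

By cylindrical symmetry E is radial; use a coaxial Gaussian cylinder of radius 0.345 m and length L (r > 0.215 m).
The whole shell is enclosed: λ_enc = σ·2πR = (-3.65e-5)·2π·(0.215) = -4.931×10^-5 C/m.
By Gauss's law (flux through the curved wall only), E·2πrL = λ_enc L/ε₀.
E = |λ_enc|/(2πε₀r) = (4.931e-5)/(2π·8.85×10^-12·0.345) = 2.57×10^6 N/C.

E ≈ 2.57×10^6 N/C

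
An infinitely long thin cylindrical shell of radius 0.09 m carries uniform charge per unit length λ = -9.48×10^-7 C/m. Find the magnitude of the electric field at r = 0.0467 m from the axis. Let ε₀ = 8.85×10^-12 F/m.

Choose a coaxial cylinder of radius r = 0.0467 m (arbitrary length L) as the Gaussian surface (r < 0.09 m, inside the shell).
No charge is enclosed, so Gauss's law gives E·2πrL = 0 ⇒ E = 0.

E = 0 (no enclosed charge)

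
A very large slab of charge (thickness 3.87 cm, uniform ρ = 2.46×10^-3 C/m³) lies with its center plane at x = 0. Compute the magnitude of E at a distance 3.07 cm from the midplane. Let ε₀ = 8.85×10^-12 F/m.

The point |x| = 3.07 cm lies outside the slab (half-thickness 0.01935 m). A symmetric pillbox spanning the full slab encloses Q_enc = ρ·d·A.
Flux = 2EA ⇒ E = |ρ|d/(2ε₀), independent of distance outside.
E = (2.46e-3)(0.0387)/(2·8.85×10^-12) = 5.38×10^6 N/C.

|E| ≈ 5.38×10^6 N/C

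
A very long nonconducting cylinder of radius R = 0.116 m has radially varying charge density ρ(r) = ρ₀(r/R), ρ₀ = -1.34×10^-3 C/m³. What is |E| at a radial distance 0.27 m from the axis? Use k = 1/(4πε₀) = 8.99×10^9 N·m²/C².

Coaxial Gaussian cylinder, radius r = 0.27 m, length L (r > R, full charge per length enclosed).
λ_enc = 2π ∫₀^R ρ₀(r'/R)^1 r' dr' = 2πρ₀R²/3 = -3.776×10^-5 C/m.
Since E is radial and uniform over the curved surface, Φ = E·2πrL = Q_enc/ε₀ = λ_enc L/ε₀.
E = 2k|λ_enc|/r = 2(8.99×10^9)(3.776×10^-5)/(0.27) = 2.51×10^6 N/C.

E = 2.51e6 N/C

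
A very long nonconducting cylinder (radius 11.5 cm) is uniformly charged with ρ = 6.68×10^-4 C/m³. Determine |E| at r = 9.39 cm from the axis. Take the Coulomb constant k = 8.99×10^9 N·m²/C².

E = 3.54×10^6 N/C

By cylindrical symmetry E is radial; use a coaxial Gaussian cylinder of radius 9.39 cm and length L (r < R).
Enclosed charge per unit length: λ_enc = ρ·πr² = (6.68×10^-4)π(0.0939)² = 1.85×10^-5 C/m.
Since E is radial and uniform over the curved surface, Φ = E·2πrL = Q_enc/ε₀ = λ_enc L/ε₀.
E = 2k|λ_enc|/r = 2(8.99×10^9)(1.85×10^-5)/(0.0939) = 3.54×10^6 N/C.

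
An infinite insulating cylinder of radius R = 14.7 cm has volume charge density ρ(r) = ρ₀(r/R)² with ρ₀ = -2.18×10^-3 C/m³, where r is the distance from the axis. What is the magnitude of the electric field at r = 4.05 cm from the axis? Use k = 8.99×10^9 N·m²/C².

Coaxial Gaussian cylinder, radius r = 4.05 cm, length L (r < R).
Integrating ρ over the cross-section to radius r: λ_enc = (2πρ₀/R²) ∫₀^r r'^3 dr' = 2πρ₀ r^4/(4·R²) = -4.263×10^-7 C/m.
By Gauss's law (flux through the curved wall only), E·2πrL = λ_enc L/ε₀.
E = 2k|λ_enc|/r = 2(8.99×10^9)(4.263e-7)/(0.0405) = 1.89×10^5 N/C.

E = 1.89e5 V/m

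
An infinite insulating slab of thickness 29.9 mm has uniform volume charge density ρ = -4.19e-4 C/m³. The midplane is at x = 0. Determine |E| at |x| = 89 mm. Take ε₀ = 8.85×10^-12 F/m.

|E| = 7.08e5 N/C

The point |x| = 89 mm lies outside the slab (half-thickness 0.01495 m). A symmetric pillbox spanning the full slab encloses Q_enc = ρ·d·A.
Flux = 2EA ⇒ E = |ρ|d/(2ε₀), independent of distance outside.
E = (4.19×10^-4)(0.0299)/(2·8.85×10^-12) = 7.08×10^5 N/C.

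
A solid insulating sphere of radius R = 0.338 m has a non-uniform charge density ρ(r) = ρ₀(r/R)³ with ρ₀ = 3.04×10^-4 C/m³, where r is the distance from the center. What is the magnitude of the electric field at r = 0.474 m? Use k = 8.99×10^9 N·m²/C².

By spherical symmetry E is radial; choose a Gaussian sphere of radius r = 0.474 m (r > R, all charge enclosed).
Q_enc = 4π ∫₀^R ρ₀(r'/R)^3 r'² dr' = 4πρ₀R³/6 = 2.459e-5 C.
Applying ∮E·dA = Q_enc/ε₀ with Φ = E(4πr²):
E = k|Q_enc|/r² = (8.99×10^9)(2.459e-5)/(0.474)² = 9.84×10^5 N/C.

|E| = 9.84e5 V/m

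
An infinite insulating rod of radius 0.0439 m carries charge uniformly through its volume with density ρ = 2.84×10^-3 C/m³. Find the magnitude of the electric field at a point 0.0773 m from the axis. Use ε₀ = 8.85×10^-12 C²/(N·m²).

Choose a coaxial cylinder of radius r = 0.0773 m (arbitrary length L) as the Gaussian surface (r > 0.0439 m, full cross-section enclosed).
λ_enc = ρ·πR² = (2.84×10^-3)π(0.0439)² = 1.719×10^-5 C/m.
Since E is radial and uniform over the curved surface, Φ = E·2πrL = Q_enc/ε₀ = λ_enc L/ε₀.
E = |λ_enc|/(2πε₀r) = (1.719×10^-5)/(2π·8.85×10^-12·0.0773) = 4.00e6 N/C.

E = 4.00×10^6 N/C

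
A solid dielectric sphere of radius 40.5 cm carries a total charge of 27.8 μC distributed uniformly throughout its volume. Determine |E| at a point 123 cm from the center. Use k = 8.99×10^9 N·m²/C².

1.65×10^5 N/C

Symmetry ⇒ E = E(r) r̂. Gaussian sphere of radius r = 123 cm (r > R, so the entire charge is enclosed).
Q_enc = 27.8 μC = 2.78e-5 C.
Gauss's law: E·4πr² = Q_enc/ε₀.
E = k|Q_enc|/r² = (8.99×10^9)(2.78×10^-5)/(1.23)² = 1.65×10^5 N/C.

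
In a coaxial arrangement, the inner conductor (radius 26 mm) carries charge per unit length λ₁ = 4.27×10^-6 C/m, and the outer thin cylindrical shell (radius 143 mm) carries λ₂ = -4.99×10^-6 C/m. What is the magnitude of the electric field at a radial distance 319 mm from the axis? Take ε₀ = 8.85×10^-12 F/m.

|E| = 4.06×10^4 N/C

Choose a coaxial cylinder of radius r = 319 mm (arbitrary length L) as the Gaussian surface (r > 143 mm, enclosing both).
λ_enc = λ₁ + λ₂ = (4.27×10^-6) + (-4.99×10^-6) = -7.20×10^-7 C/m.
Since E is radial and uniform over the curved surface, Φ = E·2πrL = Q_enc/ε₀ = λ_enc L/ε₀.
E = |λ_enc|/(2πε₀r) = (7.20e-7)/(2π·8.85×10^-12·0.319) = 4.06e4 N/C.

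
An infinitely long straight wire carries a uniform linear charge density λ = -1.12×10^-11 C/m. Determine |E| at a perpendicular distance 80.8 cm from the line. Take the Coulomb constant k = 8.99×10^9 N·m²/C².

Take a coaxial cylindrical Gaussian surface of radius r = 80.8 cm and length L.
Q_enc = λL, so λ_enc = -1.12×10^-11 C/m.
Applying ∮E·dA = Q_enc/ε₀ with the end caps contributing no flux:
E = 2k|λ_enc|/r = 2(8.99×10^9)(1.12×10^-11)/(0.808) = 0.249 N/C.

|E| ≈ 0.249 N/C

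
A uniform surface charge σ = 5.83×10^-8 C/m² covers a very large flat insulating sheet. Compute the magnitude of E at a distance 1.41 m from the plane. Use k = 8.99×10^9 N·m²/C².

|E| = 3.29e3 N/C

By planar symmetry E is perpendicular to the sheet and uniform; use a Gaussian pillbox with flat faces of area A on each side of the sheet.
Flux Φ = 2EA and Q_enc = σA, so 2EA = σA/ε₀ ⇒ E = |σ|/(2ε₀), independent of distance.
E = 2πk|σ| = 2π(8.99×10^9)(5.83×10^-8) = 3.29×10^3 N/C.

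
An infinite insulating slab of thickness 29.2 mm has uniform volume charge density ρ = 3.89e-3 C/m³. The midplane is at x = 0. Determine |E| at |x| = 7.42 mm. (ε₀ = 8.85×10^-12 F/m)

By symmetry E is perpendicular to the slab. A Gaussian pillbox from −7.42 mm to +7.42 mm (face area A) lies entirely within the slab.
Q_enc = ρ·(2x)·A and flux = 2EA, so 2EA = 2ρxA/ε₀ ⇒ E = |ρ|x/ε₀.
E = (3.89e-3)(0.00742)/(8.85×10^-12) = 3.26×10^6 N/C.

E ≈ 3.26×10^6 N/C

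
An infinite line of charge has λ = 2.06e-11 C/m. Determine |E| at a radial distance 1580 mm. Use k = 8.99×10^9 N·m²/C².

E = 0.234 V/m

Choose a coaxial cylinder of radius r = 1580 mm (arbitrary length L) as the Gaussian surface.
Q_enc = λL, so λ_enc = 2.06×10^-11 C/m.
By Gauss's law (flux through the curved wall only), E·2πrL = λ_enc L/ε₀.
E = 2k|λ_enc|/r = 2(8.99×10^9)(2.06×10^-11)/(1.58) = 0.234 N/C.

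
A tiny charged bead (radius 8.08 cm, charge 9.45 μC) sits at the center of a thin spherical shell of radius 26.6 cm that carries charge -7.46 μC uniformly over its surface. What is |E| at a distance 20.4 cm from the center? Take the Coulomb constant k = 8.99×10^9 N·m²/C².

2.04×10^6 V/m

Take a concentric spherical Gaussian surface of radius r = 20.4 cm (between the bodies, 8.08 cm < r < 26.6 cm).
Only the inner charge is enclosed; the outer shell contributes nothing inside itself. Q_enc = 9.45 μC = 9.45×10^-6 C.
Gauss's law: E·4πr² = Q_enc/ε₀.
E = k|Q_enc|/r² = (8.99×10^9)(9.45×10^-6)/(0.204)² = 2.04×10^6 N/C.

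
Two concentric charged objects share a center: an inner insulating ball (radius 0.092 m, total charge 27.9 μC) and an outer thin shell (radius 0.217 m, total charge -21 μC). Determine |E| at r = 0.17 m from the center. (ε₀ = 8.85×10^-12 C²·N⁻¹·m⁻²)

Symmetry ⇒ E = E(r) r̂. Gaussian sphere of radius r = 0.17 m (between the bodies, 0.092 m < r < 0.217 m).
The shell at 0.217 m lies outside the Gaussian surface, so Q_enc = 27.9 μC = 2.79×10^-5 C.
By Gauss's law, ∮E·dA = E·4πr² = Q_enc/ε₀.
E = |Q_enc|/(4πε₀r²) = (2.79×10^-5)/(4π·8.85×10^-12·(0.17)²) = 8.68×10^6 N/C.

|E| ≈ 8.68×10^6 N/C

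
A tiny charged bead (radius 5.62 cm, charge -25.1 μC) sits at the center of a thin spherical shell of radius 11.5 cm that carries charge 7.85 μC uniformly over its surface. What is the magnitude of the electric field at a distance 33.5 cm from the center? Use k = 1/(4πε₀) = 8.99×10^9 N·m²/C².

Symmetry ⇒ E = E(r) r̂. Gaussian sphere of radius r = 33.5 cm (r > 11.5 cm, enclosing both).
Q_enc = (-25.1 μC) + (7.85 μC) = -1.725e-5 C.
Applying ∮E·dA = Q_enc/ε₀ with Φ = E(4πr²):
E = k|Q_enc|/r² = (8.99×10^9)(1.725×10^-5)/(0.335)² = 1.38×10^6 N/C.

|E| ≈ 1.38×10^6 N/C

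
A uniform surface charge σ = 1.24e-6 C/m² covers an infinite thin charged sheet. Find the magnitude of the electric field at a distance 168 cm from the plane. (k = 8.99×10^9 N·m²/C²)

|E| = 7.00×10^4 V/m

Choose a cylindrical pillbox piercing the sheet, end faces (area A) parallel to it.
Only the two end caps contribute flux: Φ = 2EA. With Q_enc = σA, Gauss's law gives E = |σ|/(2ε₀).
E = 2πk|σ| = 2π(8.99×10^9)(1.24e-6) = 7.00×10^4 N/C.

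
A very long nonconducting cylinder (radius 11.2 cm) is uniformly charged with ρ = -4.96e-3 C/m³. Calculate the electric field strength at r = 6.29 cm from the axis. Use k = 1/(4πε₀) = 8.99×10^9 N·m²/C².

Choose a coaxial cylinder of radius r = 6.29 cm (arbitrary length L) as the Gaussian surface (r < R).
Charge inside radius r per length L is ρ·πr²·L, so λ_enc = ρπr² = -6.165×10^-5 C/m.
By Gauss's law (flux through the curved wall only), E·2πrL = λ_enc L/ε₀.
E = 2k|λ_enc|/r = 2(8.99×10^9)(6.165×10^-5)/(0.0629) = 1.76e7 N/C.

1.76×10^7 N/C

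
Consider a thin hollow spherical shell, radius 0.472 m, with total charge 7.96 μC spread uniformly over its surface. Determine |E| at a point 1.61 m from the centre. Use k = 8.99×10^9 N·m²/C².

Symmetry ⇒ E = E(r) r̂. Gaussian sphere of radius r = 1.61 m (r > 0.472 m).
The entire shell is enclosed: Q_enc = 7.96×10^-6 C.
Gauss's law: E·4πr² = Q_enc/ε₀.
E = k|Q_enc|/r² = (8.99×10^9)(7.96e-6)/(1.61)² = 2.76×10^4 N/C.

|E| ≈ 2.76×10^4 N/C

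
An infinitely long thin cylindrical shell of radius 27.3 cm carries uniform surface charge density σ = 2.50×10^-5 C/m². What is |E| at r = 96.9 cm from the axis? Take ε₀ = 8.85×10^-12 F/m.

|E| ≈ 7.96×10^5 V/m

By cylindrical symmetry E is radial; use a coaxial Gaussian cylinder of radius 96.9 cm and length L (r > 27.3 cm).
The whole shell is enclosed: λ_enc = σ·2πR = (2.50e-5)·2π·(0.273) = 4.288×10^-5 C/m.
By Gauss's law (flux through the curved wall only), E·2πrL = λ_enc L/ε₀.
E = |λ_enc|/(2πε₀r) = (4.288e-5)/(2π·8.85×10^-12·0.969) = 7.96e5 N/C.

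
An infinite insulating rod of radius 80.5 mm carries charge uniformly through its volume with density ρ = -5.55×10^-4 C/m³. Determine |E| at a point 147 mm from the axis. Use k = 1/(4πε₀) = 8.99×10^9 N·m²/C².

Choose a coaxial cylinder of radius r = 147 mm (arbitrary length L) as the Gaussian surface (r > 80.5 mm, full cross-section enclosed).
λ_enc = ρ·πR² = (-5.55e-4)π(0.0805)² = -1.13e-5 C/m.
Since E is radial and uniform over the curved surface, Φ = E·2πrL = Q_enc/ε₀ = λ_enc L/ε₀.
E = 2k|λ_enc|/r = 2(8.99×10^9)(1.13e-5)/(0.147) = 1.38×10^6 N/C.

|E| = 1.38e6 V/m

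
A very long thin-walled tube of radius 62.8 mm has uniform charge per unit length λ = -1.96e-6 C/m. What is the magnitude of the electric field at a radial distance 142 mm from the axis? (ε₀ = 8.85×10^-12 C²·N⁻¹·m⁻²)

By cylindrical symmetry E is radial; use a coaxial Gaussian cylinder of radius 142 mm and length L (r > 62.8 mm).
The full line charge is enclosed: λ_enc = -1.96×10^-6 C/m.
Since E is radial and uniform over the curved surface, Φ = E·2πrL = Q_enc/ε₀ = λ_enc L/ε₀.
E = |λ_enc|/(2πε₀r) = (1.96e-6)/(2π·8.85×10^-12·0.142) = 2.48×10^5 N/C.

|E| = 2.48×10^5 N/C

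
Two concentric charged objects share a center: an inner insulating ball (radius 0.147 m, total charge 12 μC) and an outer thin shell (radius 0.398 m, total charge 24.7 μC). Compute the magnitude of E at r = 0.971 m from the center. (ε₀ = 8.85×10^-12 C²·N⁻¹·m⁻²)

|E| ≈ 3.50e5 V/m

By spherical symmetry E is radial; choose a Gaussian sphere of radius r = 0.971 m (r > 0.398 m, enclosing both).
Q_enc = (12 μC) + (24.7 μC) = 3.67×10^-5 C.
Gauss's law: E·4πr² = Q_enc/ε₀.
E = |Q_enc|/(4πε₀r²) = (3.67e-5)/(4π·8.85×10^-12·(0.971)²) = 3.50×10^5 N/C.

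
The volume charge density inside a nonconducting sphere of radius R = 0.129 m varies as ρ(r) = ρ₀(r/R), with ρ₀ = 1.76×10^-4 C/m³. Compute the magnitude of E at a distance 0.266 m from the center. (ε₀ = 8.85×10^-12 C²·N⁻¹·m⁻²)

Use a concentric Gaussian sphere at r = 0.266 m (r > R, all charge enclosed).
Q_enc = 4π ∫₀^R ρ₀(r'/R)^1 r'² dr' = 4πρ₀R³/4 = 1.187×10^-6 C.
Applying ∮E·dA = Q_enc/ε₀ with Φ = E(4πr²):
E = |Q_enc|/(4πε₀r²) = (1.187e-6)/(4π·8.85×10^-12·(0.266)²) = 1.51×10^5 N/C.

|E| ≈ 1.51×10^5 N/C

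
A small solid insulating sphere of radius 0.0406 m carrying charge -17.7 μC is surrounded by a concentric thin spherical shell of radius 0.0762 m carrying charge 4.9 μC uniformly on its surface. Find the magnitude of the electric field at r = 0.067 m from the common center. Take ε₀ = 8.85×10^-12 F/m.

By spherical symmetry E is radial; choose a Gaussian sphere of radius r = 0.067 m (between the bodies, 0.0406 m < r < 0.0762 m).
The shell at 0.0762 m lies outside the Gaussian surface, so Q_enc = -17.7 μC = -1.77e-5 C.
Gauss's law: E·4πr² = Q_enc/ε₀.
E = |Q_enc|/(4πε₀r²) = (1.77×10^-5)/(4π·8.85×10^-12·(0.067)²) = 3.55×10^7 N/C.

|E| ≈ 3.55×10^7 N/C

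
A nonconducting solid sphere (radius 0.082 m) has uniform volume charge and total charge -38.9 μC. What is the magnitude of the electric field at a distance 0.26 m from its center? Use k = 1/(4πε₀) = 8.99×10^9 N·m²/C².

E ≈ 5.17e6 N/C

Symmetry ⇒ E = E(r) r̂. Gaussian sphere of radius r = 0.26 m (r > R, so the entire charge is enclosed).
Q_enc = -38.9 μC = -3.89e-5 C.
By Gauss's law, ∮E·dA = E·4πr² = Q_enc/ε₀.
E = k|Q_enc|/r² = (8.99×10^9)(3.89e-5)/(0.26)² = 5.17×10^6 N/C.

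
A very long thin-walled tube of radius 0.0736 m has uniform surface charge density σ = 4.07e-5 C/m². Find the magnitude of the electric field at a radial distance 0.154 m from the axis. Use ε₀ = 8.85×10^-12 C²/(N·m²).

Choose a coaxial cylinder of radius r = 0.154 m (arbitrary length L) as the Gaussian surface (r > 0.0736 m).
The whole shell is enclosed: λ_enc = σ·2πR = (4.07×10^-5)·2π·(0.0736) = 1.882e-5 C/m.
Gauss's law: E·2πrL = λ_enc L/ε₀.
E = |λ_enc|/(2πε₀r) = (1.882×10^-5)/(2π·8.85×10^-12·0.154) = 2.20e6 N/C.

|E| = 2.20×10^6 N/C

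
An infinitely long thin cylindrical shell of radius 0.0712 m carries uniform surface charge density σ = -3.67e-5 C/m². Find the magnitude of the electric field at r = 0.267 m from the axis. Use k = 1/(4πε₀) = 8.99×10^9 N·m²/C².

|E| = 1.11×10^6 V/m

Choose a coaxial cylinder of radius r = 0.267 m (arbitrary length L) as the Gaussian surface (r > 0.0712 m).
The whole shell is enclosed: λ_enc = σ·2πR = (-3.67×10^-5)·2π·(0.0712) = -1.642e-5 C/m.
Gauss's law: E·2πrL = λ_enc L/ε₀.
E = 2k|λ_enc|/r = 2(8.99×10^9)(1.642×10^-5)/(0.267) = 1.11×10^6 N/C.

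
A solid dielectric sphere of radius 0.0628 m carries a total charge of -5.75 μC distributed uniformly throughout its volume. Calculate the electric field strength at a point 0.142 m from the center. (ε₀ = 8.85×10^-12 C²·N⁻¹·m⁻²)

Use a concentric Gaussian sphere at r = 0.142 m (r > R, so the entire charge is enclosed).
Q_enc = -5.75 μC = -5.75e-6 C.
By Gauss's law, ∮E·dA = E·4πr² = Q_enc/ε₀.
E = |Q_enc|/(4πε₀r²) = (5.75×10^-6)/(4π·8.85×10^-12·(0.142)²) = 2.56×10^6 N/C.

2.56e6 N/C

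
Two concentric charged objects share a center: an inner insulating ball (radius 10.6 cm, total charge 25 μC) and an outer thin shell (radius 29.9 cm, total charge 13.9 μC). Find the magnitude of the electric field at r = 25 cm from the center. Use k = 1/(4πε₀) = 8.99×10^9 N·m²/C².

E ≈ 3.60e6 N/C

By spherical symmetry E is radial; choose a Gaussian sphere of radius r = 25 cm (between the bodies, 10.6 cm < r < 29.9 cm).
Only the inner charge is enclosed; the outer shell contributes nothing inside itself. Q_enc = 25 μC = 2.50e-5 C.
Gauss's law: E·4πr² = Q_enc/ε₀.
E = k|Q_enc|/r² = (8.99×10^9)(2.50×10^-5)/(0.25)² = 3.60e6 N/C.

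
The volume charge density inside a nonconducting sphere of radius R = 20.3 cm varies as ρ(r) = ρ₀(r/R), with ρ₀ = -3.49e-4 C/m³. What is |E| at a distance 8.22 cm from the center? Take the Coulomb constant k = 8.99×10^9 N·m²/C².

By spherical symmetry E is radial; choose a Gaussian sphere of radius r = 8.22 cm (r < R).
Integrate the density: Q_enc = 4π ∫₀^r ρ₀(r'/R)^1 r'² dr' = 4πρ₀ r^4/(4·R) = -2.466×10^-7 C.
Gauss's law: E·4πr² = Q_enc/ε₀.
E = k|Q_enc|/r² = (8.99×10^9)(2.466×10^-7)/(0.0822)² = 3.28×10^5 N/C.

|E| ≈ 3.28×10^5 V/m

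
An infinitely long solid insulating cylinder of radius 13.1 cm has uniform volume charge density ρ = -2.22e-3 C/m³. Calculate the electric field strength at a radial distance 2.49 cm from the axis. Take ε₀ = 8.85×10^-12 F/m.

Coaxial Gaussian cylinder, radius r = 2.49 cm, length L (r < R).
Enclosed charge per unit length: λ_enc = ρ·πr² = (-2.22×10^-3)π(0.0249)² = -4.324×10^-6 C/m.
By Gauss's law (flux through the curved wall only), E·2πrL = λ_enc L/ε₀.
E = |λ_enc|/(2πε₀r) = (4.324×10^-6)/(2π·8.85×10^-12·0.0249) = 3.12e6 N/C.

|E| = 3.12×10^6 V/m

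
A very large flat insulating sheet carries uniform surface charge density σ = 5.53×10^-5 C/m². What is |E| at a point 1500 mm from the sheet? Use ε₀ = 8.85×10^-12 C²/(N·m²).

Choose a cylindrical pillbox piercing the sheet, end faces (area A) parallel to it.
Only the two end caps contribute flux: Φ = 2EA. With Q_enc = σA, Gauss's law gives E = |σ|/(2ε₀).
E = |σ|/(2ε₀) = (5.53×10^-5)/(2·8.85×10^-12) = 3.12×10^6 N/C.

|E| = 3.12×10^6 V/m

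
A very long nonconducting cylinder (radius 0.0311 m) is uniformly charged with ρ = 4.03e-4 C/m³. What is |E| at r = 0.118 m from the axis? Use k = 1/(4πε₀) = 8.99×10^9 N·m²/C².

Take a coaxial cylindrical Gaussian surface of radius r = 0.118 m and length L (r > 0.0311 m, full cross-section enclosed).
λ_enc = ρ·πR² = (4.03×10^-4)π(0.0311)² = 1.225e-6 C/m.
Applying ∮E·dA = Q_enc/ε₀ with the end caps contributing no flux:
E = 2k|λ_enc|/r = 2(8.99×10^9)(1.225×10^-6)/(0.118) = 1.87e5 N/C.

E = 1.87×10^5 V/m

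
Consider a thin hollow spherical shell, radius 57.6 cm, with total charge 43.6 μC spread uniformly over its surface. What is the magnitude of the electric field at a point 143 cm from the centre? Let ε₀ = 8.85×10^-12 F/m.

Use a concentric Gaussian sphere at r = 143 cm (r > 57.6 cm).
The entire shell is enclosed: Q_enc = 4.36×10^-5 C.
Since E is radial and uniform over the Gaussian sphere, Φ = E·4πr² = Q_enc/ε₀.
E = |Q_enc|/(4πε₀r²) = (4.36e-5)/(4π·8.85×10^-12·(1.43)²) = 1.92×10^5 N/C.

1.92×10^5 N/C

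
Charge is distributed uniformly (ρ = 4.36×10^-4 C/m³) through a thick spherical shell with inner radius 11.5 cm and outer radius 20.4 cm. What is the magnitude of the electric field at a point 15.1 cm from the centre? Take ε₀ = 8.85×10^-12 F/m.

Symmetry ⇒ E = E(r) r̂. Gaussian sphere of radius r = 15.1 cm (within the shell material, 11.5 cm < r < 20.4 cm).
Only the shell between 11.5 cm and r is enclosed: Q_enc = ρ·(4π/3)(r³ − a³) = (4.36e-4)·(4π/3)·((0.151)³ − (0.115)³) = 3.51×10^-6 C.
Since E is radial and uniform over the Gaussian sphere, Φ = E·4πr² = Q_enc/ε₀.
E = |Q_enc|/(4πε₀r²) = (3.51×10^-6)/(4π·8.85×10^-12·(0.151)²) = 1.38×10^6 N/C.

E ≈ 1.38×10^6 V/m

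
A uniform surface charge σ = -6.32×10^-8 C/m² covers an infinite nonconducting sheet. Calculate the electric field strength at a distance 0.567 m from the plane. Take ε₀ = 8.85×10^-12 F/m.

|E| = 3.57×10^3 V/m

Choose a cylindrical pillbox piercing the sheet, end faces (area A) parallel to it.
Flux Φ = 2EA and Q_enc = σA, so 2EA = σA/ε₀ ⇒ E = |σ|/(2ε₀), independent of distance.
E = |σ|/(2ε₀) = (6.32×10^-8)/(2·8.85×10^-12) = 3.57e3 N/C.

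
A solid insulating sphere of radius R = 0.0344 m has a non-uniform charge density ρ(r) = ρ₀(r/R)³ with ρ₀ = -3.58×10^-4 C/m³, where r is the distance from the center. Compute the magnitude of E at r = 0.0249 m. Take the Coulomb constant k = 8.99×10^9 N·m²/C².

6.37×10^4 V/m

Symmetry ⇒ E = E(r) r̂. Gaussian sphere of radius r = 0.0249 m (r < R).
Q_enc = ∫₀^r ρ(r')·4πr'² dr' = (4πρ₀/R³) ∫₀^r r'^5 dr' = 4πρ₀ r^6/(6·R³) = -4.39×10^-9 C.
By Gauss's law, ∮E·dA = E·4πr² = Q_enc/ε₀.
E = k|Q_enc|/r² = (8.99×10^9)(4.39e-9)/(0.0249)² = 6.37×10^4 N/C.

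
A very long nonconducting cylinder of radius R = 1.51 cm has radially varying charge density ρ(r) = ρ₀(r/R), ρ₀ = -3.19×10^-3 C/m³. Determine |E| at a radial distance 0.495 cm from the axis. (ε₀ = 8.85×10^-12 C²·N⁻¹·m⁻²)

E ≈ 1.95×10^5 N/C

By cylindrical symmetry E is radial; use a coaxial Gaussian cylinder of radius 0.495 cm and length L (r < R).
Integrating ρ over the cross-section to radius r: λ_enc = (2πρ₀/R) ∫₀^r r'^2 dr' = 2πρ₀ r^3/(3·R) = -5.366×10^-8 C/m.
Since E is radial and uniform over the curved surface, Φ = E·2πrL = Q_enc/ε₀ = λ_enc L/ε₀.
E = |λ_enc|/(2πε₀r) = (5.366×10^-8)/(2π·8.85×10^-12·0.00495) = 1.95×10^5 N/C.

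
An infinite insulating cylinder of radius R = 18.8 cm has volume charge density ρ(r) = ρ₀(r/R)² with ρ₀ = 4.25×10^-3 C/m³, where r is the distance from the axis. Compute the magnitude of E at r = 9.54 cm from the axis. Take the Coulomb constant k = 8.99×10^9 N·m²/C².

E = 2.95e6 N/C

Take a coaxial cylindrical Gaussian surface of radius r = 9.54 cm and length L (r < R).
λ_enc = ∫₀^r ρ(r')·2πr' dr' = (2πρ₀/R²)·r^4/4 = 1.565×10^-5 C/m.
Applying ∮E·dA = Q_enc/ε₀ with the end caps contributing no flux:
E = 2k|λ_enc|/r = 2(8.99×10^9)(1.565e-5)/(0.0954) = 2.95×10^6 N/C.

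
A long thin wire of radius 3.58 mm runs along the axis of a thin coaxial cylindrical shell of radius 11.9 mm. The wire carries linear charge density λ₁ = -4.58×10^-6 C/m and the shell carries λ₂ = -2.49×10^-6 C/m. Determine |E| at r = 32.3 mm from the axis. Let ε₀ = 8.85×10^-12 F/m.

|E| = 3.94×10^6 V/m

Coaxial Gaussian cylinder, radius r = 32.3 mm, length L (r > 11.9 mm, enclosing both).
λ_enc = λ₁ + λ₂ = (-4.58e-6) + (-2.49×10^-6) = -7.07×10^-6 C/m.
Since E is radial and uniform over the curved surface, Φ = E·2πrL = Q_enc/ε₀ = λ_enc L/ε₀.
E = |λ_enc|/(2πε₀r) = (7.07e-6)/(2π·8.85×10^-12·0.0323) = 3.94e6 N/C.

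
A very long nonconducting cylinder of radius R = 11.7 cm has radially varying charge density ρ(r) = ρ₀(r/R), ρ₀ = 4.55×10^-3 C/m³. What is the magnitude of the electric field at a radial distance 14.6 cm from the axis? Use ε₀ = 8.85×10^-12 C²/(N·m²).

1.61×10^7 N/C

By cylindrical symmetry E is radial; use a coaxial Gaussian cylinder of radius 14.6 cm and length L (r > R, full charge per length enclosed).
λ_enc = 2π ∫₀^R ρ₀(r'/R)^1 r' dr' = 2πρ₀R²/3 = 1.304×10^-4 C/m.
By Gauss's law (flux through the curved wall only), E·2πrL = λ_enc L/ε₀.
E = |λ_enc|/(2πε₀r) = (1.304×10^-4)/(2π·8.85×10^-12·0.146) = 1.61e7 N/C.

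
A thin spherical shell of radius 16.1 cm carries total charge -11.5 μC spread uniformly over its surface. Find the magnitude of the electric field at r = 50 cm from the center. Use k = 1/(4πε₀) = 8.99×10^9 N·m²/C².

By spherical symmetry E is radial; choose a Gaussian sphere of radius r = 50 cm (r > 16.1 cm).
The entire shell is enclosed: Q_enc = -1.15×10^-5 C.
Applying ∮E·dA = Q_enc/ε₀ with Φ = E(4πr²):
E = k|Q_enc|/r² = (8.99×10^9)(1.15×10^-5)/(0.5)² = 4.14e5 N/C.

E = 4.14e5 N/C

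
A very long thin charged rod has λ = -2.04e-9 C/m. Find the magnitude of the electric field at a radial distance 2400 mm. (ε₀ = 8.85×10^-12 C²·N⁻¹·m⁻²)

E ≈ 15.3 N/C

Choose a coaxial cylinder of radius r = 2400 mm (arbitrary length L) as the Gaussian surface.
Q_enc = λL, so λ_enc = -2.04e-9 C/m.
Since E is radial and uniform over the curved surface, Φ = E·2πrL = Q_enc/ε₀ = λ_enc L/ε₀.
E = |λ_enc|/(2πε₀r) = (2.04×10^-9)/(2π·8.85×10^-12·2.4) = 15.3 N/C.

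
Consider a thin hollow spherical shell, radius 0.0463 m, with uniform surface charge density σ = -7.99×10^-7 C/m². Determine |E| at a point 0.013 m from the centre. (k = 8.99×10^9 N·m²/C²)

|E| = 0 N/C

Take a concentric spherical Gaussian surface of radius r = 0.013 m (inside the shell, r < 0.0463 m).
All the charge is outside the Gaussian surface: Q_enc = 0, hence E = 0 everywhere inside the shell.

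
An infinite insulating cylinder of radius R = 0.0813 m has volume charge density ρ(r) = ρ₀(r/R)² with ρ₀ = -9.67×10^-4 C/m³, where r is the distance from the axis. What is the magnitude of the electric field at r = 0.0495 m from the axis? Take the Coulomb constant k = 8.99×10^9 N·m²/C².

E ≈ 5.01e5 V/m

Coaxial Gaussian cylinder, radius r = 0.0495 m, length L (r < R).
λ_enc = ∫₀^r ρ(r')·2πr' dr' = (2πρ₀/R²)·r^4/4 = -1.38×10^-6 C/m.
Applying ∮E·dA = Q_enc/ε₀ with the end caps contributing no flux:
E = 2k|λ_enc|/r = 2(8.99×10^9)(1.38×10^-6)/(0.0495) = 5.01×10^5 N/C.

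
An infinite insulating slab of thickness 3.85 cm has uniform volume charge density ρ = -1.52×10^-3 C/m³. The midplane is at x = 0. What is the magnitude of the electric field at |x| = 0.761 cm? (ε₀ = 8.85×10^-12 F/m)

|E| = 1.31×10^6 V/m

By symmetry E is perpendicular to the slab. A Gaussian pillbox from −0.761 cm to +0.761 cm (face area A) lies entirely within the slab.
Q_enc = ρ·(2x)·A and flux = 2EA, so 2EA = 2ρxA/ε₀ ⇒ E = |ρ|x/ε₀.
E = (1.52×10^-3)(0.00761)/(8.85×10^-12) = 1.31×10^6 N/C.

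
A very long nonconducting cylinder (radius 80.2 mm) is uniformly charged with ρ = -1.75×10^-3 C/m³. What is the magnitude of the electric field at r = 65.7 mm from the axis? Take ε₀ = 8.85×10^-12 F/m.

E = 6.50e6 N/C

Take a coaxial cylindrical Gaussian surface of radius r = 65.7 mm and length L (r < R).
Charge inside radius r per length L is ρ·πr²·L, so λ_enc = ρπr² = -2.373e-5 C/m.
Gauss's law: E·2πrL = λ_enc L/ε₀.
E = |λ_enc|/(2πε₀r) = (2.373×10^-5)/(2π·8.85×10^-12·0.0657) = 6.50×10^6 N/C.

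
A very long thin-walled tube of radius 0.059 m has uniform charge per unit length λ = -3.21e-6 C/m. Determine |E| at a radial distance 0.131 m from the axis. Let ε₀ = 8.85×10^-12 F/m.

|E| = 4.41e5 N/C

Coaxial Gaussian cylinder, radius r = 0.131 m, length L (r > 0.059 m).
The full line charge is enclosed: λ_enc = -3.21×10^-6 C/m.
Gauss's law: E·2πrL = λ_enc L/ε₀.
E = |λ_enc|/(2πε₀r) = (3.21e-6)/(2π·8.85×10^-12·0.131) = 4.41e5 N/C.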